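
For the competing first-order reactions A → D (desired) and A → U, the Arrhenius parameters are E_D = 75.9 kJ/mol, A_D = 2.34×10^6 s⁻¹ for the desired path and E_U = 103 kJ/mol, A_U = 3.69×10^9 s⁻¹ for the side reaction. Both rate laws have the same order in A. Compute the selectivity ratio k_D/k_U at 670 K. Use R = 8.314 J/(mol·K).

k_D/k_U = (A_D/A_U)·exp[−(E_D−E_U)/(RT)] = (A_D/A_U)·exp[(E_U−E_D)/(RT)].
(E_U−E_D)/(RT) = (103−75.9)×10³/(8.314×670) = 27100/5570 = 4.865.
k_D/k_U = (2.34×10^6/3.69×10^9)·exp(4.865) = 6.341×10^-4 × 129.7 = 0.0822.

0.0822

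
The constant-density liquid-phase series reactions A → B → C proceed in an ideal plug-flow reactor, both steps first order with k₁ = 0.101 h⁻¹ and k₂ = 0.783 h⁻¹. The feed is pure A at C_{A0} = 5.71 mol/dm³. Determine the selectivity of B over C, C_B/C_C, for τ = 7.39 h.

The intermediate concentration in a first-order A→B→C sequence is C_B = k₁C_{A0}(e^(−k₁τ) − e^(−k₂τ))/(k₂−k₁).
e^(−k₁τ) = e^(−0.101×7.39) = e^(−0.7464) = 0.4741; e^(−k₂τ) = e^(−5.786) = 0.003069.
C_B = 0.101×5.71/(0.783−0.101) × (0.4741−0.003069) = 0.8456×0.4710 = 0.3983 mol/dm³.
C_A = C_{A0}e^(−k₁τ) = 2.707 mol/dm³, so C_C = C_{A0}−C_A−C_B = 2.605 mol/dm³; C_B/C_C = 0.153.

0.153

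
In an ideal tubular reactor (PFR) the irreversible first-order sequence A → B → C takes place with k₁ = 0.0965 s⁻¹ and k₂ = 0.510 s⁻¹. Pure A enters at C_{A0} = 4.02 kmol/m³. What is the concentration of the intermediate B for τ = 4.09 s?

0.516 kmol/m³

The intermediate concentration in a first-order A→B→C sequence is C_B = k₁C_{A0}(e^(−k₁τ) − e^(−k₂τ))/(k₂−k₁).
e^(−k₁τ) = e^(−0.0965×4.09) = e^(−0.3947) = 0.6739; e^(−k₂τ) = e^(−2.086) = 0.1242.
C_B = 0.0965×4.02/(0.510−0.0965) × (0.6739−0.1242) = 0.9382×0.5497 = 0.5157 kmol/m³.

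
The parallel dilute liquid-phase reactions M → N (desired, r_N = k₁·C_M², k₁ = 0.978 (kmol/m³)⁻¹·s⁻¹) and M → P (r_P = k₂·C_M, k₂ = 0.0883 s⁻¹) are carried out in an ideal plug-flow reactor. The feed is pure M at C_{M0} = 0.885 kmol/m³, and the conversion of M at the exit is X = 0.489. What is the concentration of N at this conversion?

0.380 kmol/m³

C_M = C_{M0}(1−X) = 0.4522 kmol/m³.
Along a PFR/batch, dC_P/dC_M = −r_P/(r_N+r_P) = −k₂/(k₂+k₁·C_M).
Integrating from C_{M0} to C_M: C_P = (0.0883/0.978)·ln[(0.0883+0.978·0.885)/(0.0883+0.978·0.452)] = 0.09029·ln(0.9538/0.5306) = 0.05295 kmol/m³.
Then C_N = (C_{M0}−C_M) − C_P = 0.4328 − 0.05295 = 0.3798 kmol/m³.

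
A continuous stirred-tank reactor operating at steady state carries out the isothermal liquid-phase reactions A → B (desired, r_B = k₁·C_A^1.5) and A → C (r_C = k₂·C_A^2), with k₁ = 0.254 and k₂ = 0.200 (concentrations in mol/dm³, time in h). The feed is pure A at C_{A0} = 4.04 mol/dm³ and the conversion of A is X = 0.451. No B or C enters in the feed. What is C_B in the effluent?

0.839 mol/dm³

Exit C_A = C_{A0}(1−X) = 4.04×0.549 = 2.218 mol/dm³.
Rates in a CSTR are evaluated at the outlet concentration: r_B = 0.254×2.218^1.5 = 0.8390, r_C = 0.200×2.218^2 = 0.9839.
Fraction of consumed A going to B: r_B/(r_B+r_C) = 0.4603.
C_B = 0.4603·C_{A0}·X = 0.4603×4.04×0.451 = 0.839 mol/dm³.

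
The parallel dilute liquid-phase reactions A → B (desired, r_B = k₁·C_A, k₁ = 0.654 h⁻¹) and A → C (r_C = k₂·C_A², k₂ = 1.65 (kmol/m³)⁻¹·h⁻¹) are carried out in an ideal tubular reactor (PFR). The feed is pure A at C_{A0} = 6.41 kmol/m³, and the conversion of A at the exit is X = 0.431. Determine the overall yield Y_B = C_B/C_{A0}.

C_A = C_{A0}(1−X) = 3.647 kmol/m³.
Along a PFR/batch, dC_B/dC_A = −r_B/(r_B+r_C) = −k₁/(k₁+k₂·C_A).
Integrating from C_{A0} to C_A: C_B = (0.654/1.65)·ln[(0.654+1.65·6.41)/(0.654+1.65·3.65)] = 0.3964·ln(11.23/6.672) = 0.2064 kmol/m³.
Y_B = C_B/C_{A0} = 0.2064/6.41 = 0.0322.

0.0322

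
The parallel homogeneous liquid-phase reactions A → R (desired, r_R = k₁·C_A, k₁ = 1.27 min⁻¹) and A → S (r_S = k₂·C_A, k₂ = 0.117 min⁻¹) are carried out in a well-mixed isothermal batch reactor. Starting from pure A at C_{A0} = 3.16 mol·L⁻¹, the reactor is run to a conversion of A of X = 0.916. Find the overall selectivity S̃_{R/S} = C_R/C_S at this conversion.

C_A = C_{A0}(1−X) = 0.2654 mol·L⁻¹.
Both paths are first order in A, so the instantaneous fraction to R is constant: dC_R/d(−C_A) = k₁/(k₁+k₂) = 0.9156.
C_R = 0.9156·(C_{A0}−C_A) = 0.9156×2.895 = 2.65 mol·L⁻¹.
C_S = (C_{A0}−C_A)−C_R = 0.2442 mol·L⁻¹; S̃_{R/S} = 2.650/0.2442 = 10.9.

10.9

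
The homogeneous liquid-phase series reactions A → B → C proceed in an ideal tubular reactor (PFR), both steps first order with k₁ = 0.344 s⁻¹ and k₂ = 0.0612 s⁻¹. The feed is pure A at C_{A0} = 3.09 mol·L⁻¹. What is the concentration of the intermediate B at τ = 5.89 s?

The intermediate concentration in a first-order A→B→C sequence is C_B = k₁C_{A0}(e^(−k₁τ) − e^(−k₂τ))/(k₂−k₁).
e^(−k₁τ) = e^(−0.344×5.89) = e^(−2.026) = 0.1318; e^(−k₂τ) = e^(−0.3605) = 0.6973.
C_B = 0.344×3.09/(0.0612−0.344) × (0.1318−0.6973) = (-3.759)×(-0.5655) = 2.126 mol·L⁻¹.

2.13 mol·L⁻¹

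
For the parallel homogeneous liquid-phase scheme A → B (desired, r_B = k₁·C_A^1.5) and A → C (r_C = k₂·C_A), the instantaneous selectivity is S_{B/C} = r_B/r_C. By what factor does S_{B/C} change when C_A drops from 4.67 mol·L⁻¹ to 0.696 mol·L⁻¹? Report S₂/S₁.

S_{B/C} = (k₁/k₂)·C_A^0.5, so S₂/S₁ = (C_{A,2}/C_{A,1})^0.5.
= (0.696/4.67)^0.5 = (0.1490)^0.5 = 0.386.
Selectivity toward B falls as C_A falls — high-concentration operation is favoured.

0.386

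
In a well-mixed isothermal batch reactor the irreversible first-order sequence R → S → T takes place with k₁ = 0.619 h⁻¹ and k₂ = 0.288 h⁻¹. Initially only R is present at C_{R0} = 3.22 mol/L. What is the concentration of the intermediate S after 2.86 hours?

1.62 mol/L

The intermediate concentration in a first-order A→B→C sequence is C_S = k₁C_{R0}(e^(−k₁t) − e^(−k₂t))/(k₂−k₁).
e^(−k₁t) = e^(−0.619×2.86) = e^(−1.770) = 0.1703; e^(−k₂t) = e^(−0.8237) = 0.4388.
C_S = 0.619×3.22/(0.288−0.619) × (0.1703−0.4388) = (-6.022)×(-0.2685) = 1.617 mol/L.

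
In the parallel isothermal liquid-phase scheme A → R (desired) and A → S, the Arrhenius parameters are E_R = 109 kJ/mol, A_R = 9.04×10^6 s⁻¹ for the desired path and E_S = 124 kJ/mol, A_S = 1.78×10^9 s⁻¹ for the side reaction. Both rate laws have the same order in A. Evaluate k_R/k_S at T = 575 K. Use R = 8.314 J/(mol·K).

0.117

Since both paths have the same order in A, the concentration cancels and S_{R/S} = k_R/k_S = (A_R/A_S)·exp[(E_S−E_R)/(RT)].
(E_S−E_R)/(RT) = (124−109)×10³/(8.314×575) = 15000/4781 = 3.138.
k_R/k_S = (9.04×10^6/1.78×10^9)·exp(3.138) = 0.005079 × 23.05 = 0.117.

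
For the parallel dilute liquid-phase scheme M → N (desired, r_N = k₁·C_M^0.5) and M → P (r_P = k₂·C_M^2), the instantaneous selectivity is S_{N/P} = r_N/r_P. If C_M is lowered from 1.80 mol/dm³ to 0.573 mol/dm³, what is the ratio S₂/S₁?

S_{N/P} = (k₁/k₂)·C_M^-1.5, so S₂/S₁ = (C_{M,2}/C_{M,1})^-1.5.
= (0.573/1.80)^(-1.5) = (0.3183)^(-1.5) = 5.57.

5.57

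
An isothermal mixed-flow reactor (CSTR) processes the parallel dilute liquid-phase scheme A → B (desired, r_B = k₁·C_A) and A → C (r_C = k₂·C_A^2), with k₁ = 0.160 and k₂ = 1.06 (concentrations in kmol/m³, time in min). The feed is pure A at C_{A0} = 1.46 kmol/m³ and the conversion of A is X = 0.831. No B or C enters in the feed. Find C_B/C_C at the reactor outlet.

0.612

Exit C_A = C_{A0}(1−X) = 1.46×0.169 = 0.2467 kmol/m³.
Rates in a CSTR are evaluated at the outlet concentration: r_B = 0.160×0.2467 = 0.03948, r_C = 1.06×0.2467^2 = 0.06453.
Overall selectivity = C_B/C_C = r_Bτ/(r_Cτ) = r_B/r_C = 0.612.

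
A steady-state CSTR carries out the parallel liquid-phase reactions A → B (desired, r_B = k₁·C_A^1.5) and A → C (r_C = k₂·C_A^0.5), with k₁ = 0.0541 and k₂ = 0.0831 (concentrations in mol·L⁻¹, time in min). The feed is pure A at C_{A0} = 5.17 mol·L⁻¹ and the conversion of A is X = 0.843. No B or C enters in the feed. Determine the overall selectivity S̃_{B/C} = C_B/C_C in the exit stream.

Exit C_A = C_{A0}(1−X) = 5.17×0.157 = 0.8117 mol·L⁻¹.
Rates in a CSTR are evaluated at the outlet concentration: r_B = 0.0541×0.8117^1.5 = 0.03956, r_C = 0.0831×0.8117^0.5 = 0.07487.
Overall selectivity = C_B/C_C = r_Bτ/(r_Cτ) = r_B/r_C = 0.528.

0.528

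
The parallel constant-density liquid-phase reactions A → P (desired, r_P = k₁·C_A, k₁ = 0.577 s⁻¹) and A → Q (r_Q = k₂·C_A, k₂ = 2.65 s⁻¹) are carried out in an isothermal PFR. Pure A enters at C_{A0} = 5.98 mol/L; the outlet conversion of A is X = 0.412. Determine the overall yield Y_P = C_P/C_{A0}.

0.0737

C_A = C_{A0}(1−X) = 3.516 mol/L.
Both paths are first order in A, so the instantaneous fraction to P is constant: dC_P/d(−C_A) = k₁/(k₁+k₂) = 0.1788.
C_P = 0.1788·(C_{A0}−C_A) = 0.1788×2.464 = 0.441 mol/L.
Y_P = C_P/C_{A0} = 0.4405/5.98 = 0.0737.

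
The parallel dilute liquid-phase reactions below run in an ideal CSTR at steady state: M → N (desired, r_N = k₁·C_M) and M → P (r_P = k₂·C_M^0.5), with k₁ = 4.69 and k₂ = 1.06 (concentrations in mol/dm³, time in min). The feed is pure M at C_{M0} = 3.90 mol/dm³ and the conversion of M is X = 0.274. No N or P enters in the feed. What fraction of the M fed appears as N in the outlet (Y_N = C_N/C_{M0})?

Exit C_M = C_{M0}(1−X) = 3.90×0.726 = 2.831 mol/dm³.
Rates in a CSTR are evaluated at the outlet concentration: r_N = 4.69×2.831 = 13.28, r_P = 1.06×2.831^0.5 = 1.784.
Fraction of consumed M going to N: r_N/(r_N+r_P) = 0.8816.
C_N = 0.8816·C_{M0}·X = 0.8816×3.90×0.274 = 0.942 mol/dm³; Y_N = C_N/C_{M0} = 0.242.

0.242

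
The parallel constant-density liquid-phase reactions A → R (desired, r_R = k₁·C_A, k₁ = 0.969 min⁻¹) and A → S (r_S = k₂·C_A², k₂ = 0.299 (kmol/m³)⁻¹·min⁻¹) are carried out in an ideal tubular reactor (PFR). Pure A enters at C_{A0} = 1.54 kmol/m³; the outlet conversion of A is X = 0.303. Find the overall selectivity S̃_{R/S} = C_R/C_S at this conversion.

2.49

C_A = C_{A0}(1−X) = 1.073 kmol/m³.
Along a PFR/batch, dC_R/dC_A = −r_R/(r_R+r_S) = −k₁/(k₁+k₂·C_A).
Integrating from C_{A0} to C_A: C_R = (0.969/0.299)·ln[(0.969+0.299·1.54)/(0.969+0.299·1.07)] = 3.241·ln(1.429/1.290) = 0.3328 kmol/m³.
C_S = (C_{A0}−C_A)−C_R = 0.1338 kmol/m³; S̃_{R/S} = 0.3328/0.1338 = 2.49.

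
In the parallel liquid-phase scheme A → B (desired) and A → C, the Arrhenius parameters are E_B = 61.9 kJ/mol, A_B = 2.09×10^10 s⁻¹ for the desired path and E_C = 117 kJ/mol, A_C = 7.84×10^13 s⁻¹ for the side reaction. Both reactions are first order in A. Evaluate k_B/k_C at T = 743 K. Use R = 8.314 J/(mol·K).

1.99

With equal orders, S_{B/C} = k_B/k_C = (A_B/A_C)·exp[(E_C−E_B)/(RT)].
(E_C−E_B)/(RT) = (117−61.9)×10³/(8.314×743) = 55100/6177 = 8.920.
k_B/k_C = (2.09×10^10/7.84×10^13)·exp(8.920) = 2.666×10^-4 × 7478 = 1.99.
Since E_B < E_C, lowering the temperature improves selectivity toward B.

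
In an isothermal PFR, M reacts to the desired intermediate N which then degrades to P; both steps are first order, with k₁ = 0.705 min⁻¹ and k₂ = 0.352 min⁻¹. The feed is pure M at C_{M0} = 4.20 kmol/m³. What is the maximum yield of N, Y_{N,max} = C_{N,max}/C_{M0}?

Evaluating C_N at τ_opt = ln(k₂/k₁)/(k₂−k₁) gives C_{N,max}/C_{M0} = (k₁/k₂)^[k₂/(k₂−k₁)].
= (0.705/0.352)^(0.352/(0.352−0.705)) = (2.003)^(-0.9972) = 0.5003.

0.500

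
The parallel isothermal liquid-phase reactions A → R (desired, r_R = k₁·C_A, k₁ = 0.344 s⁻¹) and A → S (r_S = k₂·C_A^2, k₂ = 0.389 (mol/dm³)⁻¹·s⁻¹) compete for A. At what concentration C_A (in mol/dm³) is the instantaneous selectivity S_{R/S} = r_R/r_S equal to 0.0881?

S_{R/S} = (k₁/k₂)·C_A⁻¹ ⇒ C_A = (S·k₂/k₁)^(-1).
= (0.0881×0.389/0.344)^(-1) = (0.09962)^(-1) = 10.0 mol/dm³.

10.0 mol/dm³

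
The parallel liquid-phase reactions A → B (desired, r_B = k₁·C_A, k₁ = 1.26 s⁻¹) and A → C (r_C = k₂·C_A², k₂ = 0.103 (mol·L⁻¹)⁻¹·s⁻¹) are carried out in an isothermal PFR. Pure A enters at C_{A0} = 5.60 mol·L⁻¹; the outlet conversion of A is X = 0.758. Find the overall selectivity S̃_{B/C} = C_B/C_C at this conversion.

C_A = C_{A0}(1−X) = 1.355 mol·L⁻¹.
Along a PFR/batch, dC_B/dC_A = −r_B/(r_B+r_C) = −k₁/(k₁+k₂·C_A).
Integrating from C_{A0} to C_A: C_B = (1.26/0.103)·ln[(1.26+0.103·5.60)/(1.26+0.103·1.36)] = 12.23·ln(1.837/1.400) = 3.326 mol·L⁻¹.
C_C = (C_{A0}−C_A)−C_B = 0.9193 mol·L⁻¹; S̃_{B/C} = 3.326/0.9193 = 3.62.

3.62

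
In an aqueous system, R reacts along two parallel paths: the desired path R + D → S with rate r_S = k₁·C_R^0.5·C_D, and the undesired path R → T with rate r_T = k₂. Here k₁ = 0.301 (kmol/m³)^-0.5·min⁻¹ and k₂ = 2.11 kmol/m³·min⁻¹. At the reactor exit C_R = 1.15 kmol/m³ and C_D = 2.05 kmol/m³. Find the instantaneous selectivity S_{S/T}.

0.314

S_{S/T} = r_S/r_T = (k₁·C_R^0.5·C_D)/(k₂) = (k₁/k₂)·C_R^0.5·C_D.
= (0.301×1.150^0.5×2.050) / (2.11) = 0.6617/2.110 = 0.314.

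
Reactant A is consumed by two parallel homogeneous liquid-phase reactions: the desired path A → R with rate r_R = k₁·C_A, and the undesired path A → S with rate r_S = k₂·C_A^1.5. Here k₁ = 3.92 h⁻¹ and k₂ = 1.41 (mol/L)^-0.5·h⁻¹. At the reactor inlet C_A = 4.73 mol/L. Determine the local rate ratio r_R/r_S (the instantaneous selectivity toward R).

S_{R/S} = r_R/r_S = (k₁·C_A)/(k₂·C_A^1.5) = (k₁/k₂)·C_A^-0.5.
= (3.92×4.730) / (1.41×4.730^1.5) = 18.54/14.50 = 1.28.

1.28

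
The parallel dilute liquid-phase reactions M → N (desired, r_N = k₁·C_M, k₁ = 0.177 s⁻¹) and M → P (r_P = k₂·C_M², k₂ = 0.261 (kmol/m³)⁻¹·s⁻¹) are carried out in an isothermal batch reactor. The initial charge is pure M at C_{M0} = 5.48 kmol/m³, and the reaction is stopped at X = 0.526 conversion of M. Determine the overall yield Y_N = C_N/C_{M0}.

C_M = C_{M0}(1−X) = 2.598 kmol/m³.
Along a PFR/batch, dC_N/dC_M = −r_N/(r_N+r_P) = −k₁/(k₁+k₂·C_M).
Integrating from C_{M0} to C_M: C_N = (0.177/0.261)·ln[(0.177+0.261·5.48)/(0.177+0.261·2.60)] = 0.6782·ln(1.607/0.8550) = 0.4281 kmol/m³.
Y_N = C_N/C_{M0} = 0.4281/5.48 = 0.0781.

0.0781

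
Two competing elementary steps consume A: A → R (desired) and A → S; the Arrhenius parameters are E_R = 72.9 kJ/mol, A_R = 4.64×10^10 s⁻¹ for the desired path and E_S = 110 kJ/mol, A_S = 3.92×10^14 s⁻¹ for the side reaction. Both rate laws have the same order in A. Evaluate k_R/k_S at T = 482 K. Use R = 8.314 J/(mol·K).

1.24

Since both paths have the same order in A, the concentration cancels and S_{R/S} = k_R/k_S = (A_R/A_S)·exp[(E_S−E_R)/(RT)].
(E_S−E_R)/(RT) = (110−72.9)×10³/(8.314×482) = 37100/4007 = 9.258.
k_R/k_S = (4.64×10^10/3.92×10^14)·exp(9.258) = 1.184×10^-4 × 10488 = 1.24.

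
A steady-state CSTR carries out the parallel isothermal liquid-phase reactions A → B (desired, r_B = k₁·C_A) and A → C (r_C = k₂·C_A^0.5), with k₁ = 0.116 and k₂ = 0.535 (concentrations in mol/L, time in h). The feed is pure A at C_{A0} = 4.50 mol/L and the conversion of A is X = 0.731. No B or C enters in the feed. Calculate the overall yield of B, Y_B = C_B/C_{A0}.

0.141

Exit C_A = C_{A0}(1−X) = 4.50×0.269 = 1.211 mol/L.
A CSTR operates uniformly at the exit composition, giving r_B = 0.1404 and r_C = 0.5886 (each k·C_A^n at C_A = 1.211).
Fraction of consumed A going to B: r_B/(r_B+r_C) = 0.1926.
C_B = 0.1926·C_{A0}·X = 0.1926×4.50×0.731 = 0.634 mol/L; Y_B = C_B/C_{A0} = 0.141.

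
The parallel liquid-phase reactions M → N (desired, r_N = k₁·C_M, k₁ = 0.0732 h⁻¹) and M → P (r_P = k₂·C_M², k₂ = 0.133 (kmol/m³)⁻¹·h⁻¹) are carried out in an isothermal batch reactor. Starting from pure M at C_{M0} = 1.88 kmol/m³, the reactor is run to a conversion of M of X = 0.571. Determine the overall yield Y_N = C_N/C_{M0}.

C_M = C_{M0}(1−X) = 0.8065 kmol/m³.
Along a PFR/batch, dC_N/dC_M = −r_N/(r_N+r_P) = −k₁/(k₁+k₂·C_M).
Integrating from C_{M0} to C_M: C_N = (0.0732/0.133)·ln[(0.0732+0.133·1.88)/(0.0732+0.133·0.807)] = 0.5504·ln(0.3232/0.1805) = 0.3208 kmol/m³.
Y_N = C_N/C_{M0} = 0.3208/1.88 = 0.171.

0.171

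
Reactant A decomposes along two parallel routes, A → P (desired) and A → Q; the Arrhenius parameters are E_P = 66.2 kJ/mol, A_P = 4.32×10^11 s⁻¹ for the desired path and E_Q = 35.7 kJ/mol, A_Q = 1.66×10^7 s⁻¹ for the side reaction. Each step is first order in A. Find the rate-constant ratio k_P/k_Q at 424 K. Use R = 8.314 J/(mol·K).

4.55

With equal orders, S_{P/Q} = k_P/k_Q = (A_P/A_Q)·exp[(E_Q−E_P)/(RT)].
(E_Q−E_P)/(RT) = (35.7−66.2)×10³/(8.314×424) = -30500/3525 = -8.652.
k_P/k_Q = (4.32×10^11/1.66×10^7)·exp(-8.652) = 26024 × 1.748×10^-4 = 4.55.
Since E_P > E_Q, raising the temperature improves selectivity toward P.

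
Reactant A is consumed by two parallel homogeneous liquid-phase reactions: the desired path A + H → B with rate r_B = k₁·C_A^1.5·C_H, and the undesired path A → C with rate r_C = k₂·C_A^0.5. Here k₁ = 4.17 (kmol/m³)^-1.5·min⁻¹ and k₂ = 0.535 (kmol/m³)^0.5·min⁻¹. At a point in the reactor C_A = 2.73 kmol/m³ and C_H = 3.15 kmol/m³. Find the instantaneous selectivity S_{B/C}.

67.0

S_{B/C} = r_B/r_C = (k₁·C_A^1.5·C_H)/(k₂·C_A^0.5) = (k₁/k₂)·C_A·C_H.
= (4.17×2.730^1.5×3.150) / (0.535×2.730^0.5) = 59.25/0.8840 = 67.0.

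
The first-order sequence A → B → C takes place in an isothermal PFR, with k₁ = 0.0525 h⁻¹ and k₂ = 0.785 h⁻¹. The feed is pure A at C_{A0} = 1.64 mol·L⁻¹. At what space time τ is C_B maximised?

The intermediate peaks when r₁ = r₂, i.e. k₁e^(−k₁τ) = k₂e^(−k₂τ), giving τ_opt = ln(k₂/k₁)/(k₂−k₁).
= ln(0.785/0.0525)/(0.785−0.0525) = ln(14.95)/0.7325 = 2.705/0.7325 = 3.69 h.

3.69 h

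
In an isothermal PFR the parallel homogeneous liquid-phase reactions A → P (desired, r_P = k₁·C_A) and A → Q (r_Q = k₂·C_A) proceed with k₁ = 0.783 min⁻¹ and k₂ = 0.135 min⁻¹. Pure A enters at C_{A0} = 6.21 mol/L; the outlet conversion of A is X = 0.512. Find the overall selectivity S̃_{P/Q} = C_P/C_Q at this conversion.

5.80

C_A = C_{A0}(1−X) = 3.030 mol/L.
Both paths are first order in A, so the instantaneous fraction to P is constant: dC_P/d(−C_A) = k₁/(k₁+k₂) = 0.8529.
C_P = 0.8529·(C_{A0}−C_A) = 0.8529×3.180 = 2.71 mol/L.
C_Q = (C_{A0}−C_A)−C_P = 0.4676 mol/L; S̃_{P/Q} = 2.712/0.4676 = 5.80.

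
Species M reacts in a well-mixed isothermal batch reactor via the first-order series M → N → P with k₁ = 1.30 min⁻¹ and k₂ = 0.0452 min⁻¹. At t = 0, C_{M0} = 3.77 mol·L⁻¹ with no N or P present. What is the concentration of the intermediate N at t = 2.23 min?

3.32 mol·L⁻¹

The intermediate concentration in a first-order A→B→C sequence is C_N = k₁C_{M0}(e^(−k₁t) − e^(−k₂t))/(k₂−k₁).
e^(−k₁t) = e^(−1.30×2.23) = e^(−2.899) = 0.05508; e^(−k₂t) = e^(−0.1008) = 0.9041.
C_N = 1.30×3.77/(0.0452−1.30) × (0.05508−0.9041) = (-3.906)×(-0.8490) = 3.316 mol·L⁻¹.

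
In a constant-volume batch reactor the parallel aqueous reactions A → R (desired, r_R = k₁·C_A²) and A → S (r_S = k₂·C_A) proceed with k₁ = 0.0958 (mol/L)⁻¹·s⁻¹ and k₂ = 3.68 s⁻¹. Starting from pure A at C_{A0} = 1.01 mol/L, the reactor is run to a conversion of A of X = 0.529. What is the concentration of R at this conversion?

C_A = C_{A0}(1−X) = 0.4757 mol/L.
Along a PFR/batch, dC_S/dC_A = −r_S/(r_R+r_S) = −k₂/(k₂+k₁·C_A).
Integrating from C_{A0} to C_A: C_S = (3.68/0.0958)·ln[(3.68+0.0958·1.01)/(3.68+0.0958·0.476)] = 38.41·ln(3.777/3.726) = 0.5242 mol/L.
Then C_R = (C_{A0}−C_A) − C_S = 0.5343 − 0.5242 = 0.01013 mol/L.

0.0101 mol/L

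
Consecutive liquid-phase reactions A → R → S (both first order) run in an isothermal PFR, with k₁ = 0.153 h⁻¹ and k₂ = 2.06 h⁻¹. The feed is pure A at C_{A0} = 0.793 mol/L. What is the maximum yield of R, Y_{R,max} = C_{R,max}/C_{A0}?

For a first-order series the maximum intermediate yield is C_{R,max}/C_{A0} = (k₁/k₂)^[k₂/(k₂−k₁)].
= (0.153/2.06)^(2.06/(2.06−0.153)) = (0.07427)^(1.080) = 0.06029.

0.0603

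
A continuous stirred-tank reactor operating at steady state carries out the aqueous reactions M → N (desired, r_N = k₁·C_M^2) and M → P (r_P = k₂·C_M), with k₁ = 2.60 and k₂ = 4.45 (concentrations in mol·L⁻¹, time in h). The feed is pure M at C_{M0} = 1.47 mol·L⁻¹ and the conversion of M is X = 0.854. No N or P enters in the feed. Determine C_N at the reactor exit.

Exit C_M = C_{M0}(1−X) = 1.47×0.146 = 0.2146 mol·L⁻¹.
A CSTR operates uniformly at the exit composition, giving r_N = 0.1198 and r_P = 0.9551 (each k·C_M^n at C_M = 0.2146).
Fraction of consumed M going to N: r_N/(r_N+r_P) = 0.1114.
C_N = 0.1114·C_{M0}·X = 0.1114×1.47×0.854 = 0.140 mol·L⁻¹.

0.140 mol·L⁻¹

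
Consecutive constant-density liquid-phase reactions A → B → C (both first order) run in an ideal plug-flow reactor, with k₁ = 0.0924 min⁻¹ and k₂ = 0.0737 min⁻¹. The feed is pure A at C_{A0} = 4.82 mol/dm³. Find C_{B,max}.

At the optimum, C_{B,max}/C_{A0} = (k₁/k₂)^[k₂/(k₂−k₁)].
= (0.0924/0.0737)^(0.0737/(0.0737−0.0924)) = (1.254)^(-3.941) = 0.4102.
C_{B,max} = 0.4102×4.82 = 1.98 mol/dm³.

1.98 mol/dm³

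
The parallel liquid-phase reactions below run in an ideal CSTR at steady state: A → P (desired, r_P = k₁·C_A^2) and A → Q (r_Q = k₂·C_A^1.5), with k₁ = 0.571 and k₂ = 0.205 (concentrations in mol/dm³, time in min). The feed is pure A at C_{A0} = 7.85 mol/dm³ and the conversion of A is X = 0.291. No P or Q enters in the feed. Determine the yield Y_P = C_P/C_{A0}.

Exit C_A = C_{A0}(1−X) = 7.85×0.709 = 5.566 mol/dm³.
A CSTR operates uniformly at the exit composition, giving r_P = 17.69 and r_Q = 2.692 (each k·C_A^n at C_A = 5.566).
Fraction of consumed A going to P: r_P/(r_P+r_Q) = 0.8679.
C_P = 0.8679·C_{A0}·X = 0.8679×7.85×0.291 = 1.98 mol/dm³; Y_P = C_P/C_{A0} = 0.253.

0.253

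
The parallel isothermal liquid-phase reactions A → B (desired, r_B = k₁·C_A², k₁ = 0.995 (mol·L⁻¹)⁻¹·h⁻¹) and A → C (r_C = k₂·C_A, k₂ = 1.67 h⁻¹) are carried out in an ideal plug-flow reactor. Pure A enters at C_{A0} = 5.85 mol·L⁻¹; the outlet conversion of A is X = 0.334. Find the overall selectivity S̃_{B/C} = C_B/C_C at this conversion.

C_A = C_{A0}(1−X) = 3.896 mol·L⁻¹.
Along a PFR/batch, dC_C/dC_A = −r_C/(r_B+r_C) = −k₂/(k₂+k₁·C_A).
Integrating from C_{A0} to C_A: C_C = (1.67/0.995)·ln[(1.67+0.995·5.85)/(1.67+0.995·3.90)] = 1.678·ln(7.491/5.547) = 0.5043 mol·L⁻¹.
Then C_B = (C_{A0}−C_A) − C_C = 1.954 − 0.5043 = 1.450 mol·L⁻¹.
S̃_{B/C} = C_B/C_C = 1.450/0.5043 = 2.87.

2.87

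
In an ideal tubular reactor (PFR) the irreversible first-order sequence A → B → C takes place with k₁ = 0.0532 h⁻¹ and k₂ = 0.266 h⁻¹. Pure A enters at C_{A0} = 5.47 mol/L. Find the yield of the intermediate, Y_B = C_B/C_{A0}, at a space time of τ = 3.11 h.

0.103

Solving the coupled first-order balances gives C_B(τ) = [k₁/(k₂−k₁)]·C_{A0}·(e^(−k₁τ) − e^(−k₂τ)).
e^(−k₁τ) = e^(−0.0532×3.11) = e^(−0.1655) = 0.8475; e^(−k₂τ) = e^(−0.8273) = 0.4372.
C_B = 0.0532×5.47/(0.266−0.0532) × (0.8475−0.4372) = 1.367×0.4103 = 0.5610 mol/L.
Y_B = C_B/C_{A0} = 0.5610/5.47 = 0.103.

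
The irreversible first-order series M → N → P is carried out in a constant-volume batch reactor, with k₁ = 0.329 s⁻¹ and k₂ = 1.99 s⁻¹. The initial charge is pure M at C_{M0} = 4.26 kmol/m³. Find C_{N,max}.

0.493 kmol/m³

Evaluating C_N at t_opt = ln(k₂/k₁)/(k₂−k₁) gives C_{N,max}/C_{M0} = (k₁/k₂)^[k₂/(k₂−k₁)].
= (0.329/1.99)^(1.99/(1.99−0.329)) = (0.1653)^(1.198) = 0.1157.
C_{N,max} = 0.1157×4.26 = 0.493 kmol/m³.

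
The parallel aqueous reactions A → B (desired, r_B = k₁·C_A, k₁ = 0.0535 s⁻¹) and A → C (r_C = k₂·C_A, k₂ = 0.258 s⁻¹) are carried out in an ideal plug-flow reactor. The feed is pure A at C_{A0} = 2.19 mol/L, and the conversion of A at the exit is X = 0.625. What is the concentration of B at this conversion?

C_A = C_{A0}(1−X) = 0.8213 mol/L.
Both paths are first order in A, so the instantaneous fraction to B is constant: dC_B/d(−C_A) = k₁/(k₁+k₂) = 0.1717.
C_B = 0.1717·(C_{A0}−C_A) = 0.1717×1.369 = 0.235 mol/L.

0.235 mol/L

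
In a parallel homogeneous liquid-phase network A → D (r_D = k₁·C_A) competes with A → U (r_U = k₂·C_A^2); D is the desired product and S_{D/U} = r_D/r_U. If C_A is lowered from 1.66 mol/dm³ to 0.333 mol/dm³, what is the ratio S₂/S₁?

S_{D/U} = (k₁/k₂)·C_A⁻¹, so S₂/S₁ = (C_{A,2}/C_{A,1})⁻¹.
= 1.66/0.333 = 4.98.
Selectivity toward D rises as C_A falls — low-concentration operation is favoured.

4.98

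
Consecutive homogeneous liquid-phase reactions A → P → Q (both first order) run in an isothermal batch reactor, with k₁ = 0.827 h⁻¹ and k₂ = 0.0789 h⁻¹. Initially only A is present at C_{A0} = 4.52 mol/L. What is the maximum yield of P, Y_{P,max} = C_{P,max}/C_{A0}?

0.781

For a first-order series the maximum intermediate yield is C_{P,max}/C_{A0} = (k₁/k₂)^[k₂/(k₂−k₁)].
= (0.827/0.0789)^(0.0789/(0.0789−0.827)) = (10.48)^(-0.1055) = 0.7805.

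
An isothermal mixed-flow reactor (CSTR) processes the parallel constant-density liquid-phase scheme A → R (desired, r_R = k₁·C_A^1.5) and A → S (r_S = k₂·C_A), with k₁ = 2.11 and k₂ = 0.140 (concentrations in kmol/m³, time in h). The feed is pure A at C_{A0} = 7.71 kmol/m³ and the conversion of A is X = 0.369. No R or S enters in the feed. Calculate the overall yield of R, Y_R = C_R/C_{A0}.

Exit C_A = C_{A0}(1−X) = 7.71×0.631 = 4.865 kmol/m³.
A CSTR operates uniformly at the exit composition, giving r_R = 22.64 and r_S = 0.6811 (each k·C_A^n at C_A = 4.865).
Fraction of consumed A going to R: r_R/(r_R+r_S) = 0.9708.
C_R = 0.9708·C_{A0}·X = 0.9708×7.71×0.369 = 2.76 kmol/m³; Y_R = C_R/C_{A0} = 0.358.

0.358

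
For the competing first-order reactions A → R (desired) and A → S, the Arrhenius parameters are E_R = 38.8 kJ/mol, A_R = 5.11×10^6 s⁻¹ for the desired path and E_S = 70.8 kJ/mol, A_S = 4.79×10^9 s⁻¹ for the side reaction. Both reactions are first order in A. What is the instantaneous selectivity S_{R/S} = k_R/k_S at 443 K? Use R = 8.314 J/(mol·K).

k_R/k_S = (A_R/A_S)·exp[−(E_R−E_S)/(RT)] = (A_R/A_S)·exp[(E_S−E_R)/(RT)].
(E_S−E_R)/(RT) = (70.8−38.8)×10³/(8.314×443) = 32000/3683 = 8.688.
k_R/k_S = (5.11×10^6/4.79×10^9)·exp(8.688) = 0.001067 × 5933 = 6.33.
Since E_R < E_S, lowering the temperature improves selectivity toward R.

6.33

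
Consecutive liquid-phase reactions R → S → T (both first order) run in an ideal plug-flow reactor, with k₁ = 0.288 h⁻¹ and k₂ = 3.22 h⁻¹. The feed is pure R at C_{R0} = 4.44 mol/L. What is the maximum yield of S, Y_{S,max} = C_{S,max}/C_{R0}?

0.0706

Evaluating C_S at τ_opt = ln(k₂/k₁)/(k₂−k₁) gives C_{S,max}/C_{R0} = (k₁/k₂)^[k₂/(k₂−k₁)].
= (0.288/3.22)^(3.22/(3.22−0.288)) = (0.08944)^(1.098) = 0.07056.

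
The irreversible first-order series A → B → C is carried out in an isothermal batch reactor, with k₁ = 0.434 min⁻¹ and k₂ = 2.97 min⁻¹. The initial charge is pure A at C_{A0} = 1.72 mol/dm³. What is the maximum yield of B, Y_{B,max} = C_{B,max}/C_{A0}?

0.105

For a first-order series the maximum intermediate yield is C_{B,max}/C_{A0} = (k₁/k₂)^[k₂/(k₂−k₁)].
= (0.434/2.97)^(2.97/(2.97−0.434)) = (0.1461)^(1.171) = 0.1051.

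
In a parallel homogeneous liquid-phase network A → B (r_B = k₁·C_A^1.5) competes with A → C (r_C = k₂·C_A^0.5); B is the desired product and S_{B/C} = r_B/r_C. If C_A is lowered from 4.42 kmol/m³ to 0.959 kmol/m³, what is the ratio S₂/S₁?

S_{B/C} = (k₁/k₂)·C_A, so S₂/S₁ = (C_{A,2}/C_{A,1}).
= 0.959/4.42 = 0.217.

0.217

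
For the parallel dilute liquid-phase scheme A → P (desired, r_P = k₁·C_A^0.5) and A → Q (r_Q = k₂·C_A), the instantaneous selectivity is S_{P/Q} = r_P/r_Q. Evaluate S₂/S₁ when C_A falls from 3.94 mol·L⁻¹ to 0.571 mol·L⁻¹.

S_{P/Q} = (k₁/k₂)·C_A^-0.5, so S₂/S₁ = (C_{A,2}/C_{A,1})^-0.5.
= (0.571/3.94)^(-0.5) = (0.1449)^(-0.5) = 2.63.
Selectivity toward P rises as C_A falls — low-concentration operation is favoured.

2.63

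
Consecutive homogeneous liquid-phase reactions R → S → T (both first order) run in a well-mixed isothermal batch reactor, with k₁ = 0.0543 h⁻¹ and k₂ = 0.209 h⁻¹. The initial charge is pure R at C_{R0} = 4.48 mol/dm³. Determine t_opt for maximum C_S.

8.71 h

The intermediate peaks when r₁ = r₂, i.e. k₁e^(−k₁t) = k₂e^(−k₂t), giving t_opt = ln(k₂/k₁)/(k₂−k₁).
= ln(0.209/0.0543)/(0.209−0.0543) = ln(3.849)/0.1547 = 1.348/0.1547 = 8.71 h.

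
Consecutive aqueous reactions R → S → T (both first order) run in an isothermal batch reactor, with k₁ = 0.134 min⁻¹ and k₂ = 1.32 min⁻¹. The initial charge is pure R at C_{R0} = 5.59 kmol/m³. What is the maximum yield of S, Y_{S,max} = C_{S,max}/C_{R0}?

For a first-order series the maximum intermediate yield is C_{S,max}/C_{R0} = (k₁/k₂)^[k₂/(k₂−k₁)].
= (0.134/1.32)^(1.32/(1.32−0.134)) = (0.1015)^(1.113) = 0.07839.

0.0784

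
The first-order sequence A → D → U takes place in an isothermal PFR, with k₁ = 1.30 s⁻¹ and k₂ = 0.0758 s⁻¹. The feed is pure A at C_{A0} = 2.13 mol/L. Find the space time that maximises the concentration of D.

2.32 s

The intermediate peaks when r₁ = r₂, i.e. k₁e^(−k₁τ) = k₂e^(−k₂τ), giving τ_opt = ln(k₂/k₁)/(k₂−k₁).
= ln(0.0758/1.30)/(0.0758−1.30) = ln(0.05831)/-1.224 = -2.842/-1.224 = 2.32 s.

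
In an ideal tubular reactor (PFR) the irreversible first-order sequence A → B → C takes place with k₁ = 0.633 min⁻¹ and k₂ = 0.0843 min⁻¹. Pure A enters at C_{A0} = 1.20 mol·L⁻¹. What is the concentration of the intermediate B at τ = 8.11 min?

Solving the coupled first-order balances gives C_B(τ) = [k₁/(k₂−k₁)]·C_{A0}·(e^(−k₁τ) − e^(−k₂τ)).
e^(−k₁τ) = e^(−0.633×8.11) = e^(−5.134) = 0.005895; e^(−k₂τ) = e^(−0.6837) = 0.5048.
C_B = 0.633×1.20/(0.0843−0.633) × (0.005895−0.5048) = (-1.384)×(-0.4989) = 0.6906 mol·L⁻¹.

0.691 mol·L⁻¹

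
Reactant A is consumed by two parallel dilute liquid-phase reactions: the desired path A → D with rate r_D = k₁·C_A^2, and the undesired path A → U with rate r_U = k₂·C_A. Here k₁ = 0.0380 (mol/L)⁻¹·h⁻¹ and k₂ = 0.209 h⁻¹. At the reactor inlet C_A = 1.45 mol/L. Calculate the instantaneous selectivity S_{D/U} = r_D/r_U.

S_{D/U} = r_D/r_U = (k₁·C_A^2)/(k₂·C_A) = (k₁/k₂)·C_A.
= (0.0380×1.450^2) / (0.209×1.450) = 0.07989/0.3030 = 0.264.
Since the desired path is higher order in A, keeping C_A high (PFR or concentrated feed) favours D.

0.264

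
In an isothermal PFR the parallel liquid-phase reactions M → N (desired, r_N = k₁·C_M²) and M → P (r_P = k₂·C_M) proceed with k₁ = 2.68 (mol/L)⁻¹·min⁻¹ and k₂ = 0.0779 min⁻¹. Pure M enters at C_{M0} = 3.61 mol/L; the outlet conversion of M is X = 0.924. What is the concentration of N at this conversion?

3.26 mol/L

C_M = C_{M0}(1−X) = 0.2744 mol/L.
Along a PFR/batch, dC_P/dC_M = −r_P/(r_N+r_P) = −k₂/(k₂+k₁·C_M).
Integrating from C_{M0} to C_M: C_P = (0.0779/2.68)·ln[(0.0779+2.68·3.61)/(0.0779+2.68·0.274)] = 0.02907·ln(9.753/0.8132) = 0.07221 mol/L.
Then C_N = (C_{M0}−C_M) − C_P = 3.336 − 0.07221 = 3.263 mol/L.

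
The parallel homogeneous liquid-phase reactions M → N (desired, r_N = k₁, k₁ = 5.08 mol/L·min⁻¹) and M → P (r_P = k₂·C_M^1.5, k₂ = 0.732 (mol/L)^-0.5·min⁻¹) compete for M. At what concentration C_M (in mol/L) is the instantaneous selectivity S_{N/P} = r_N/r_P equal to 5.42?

1.18 mol/L

S_{N/P} = (k₁/k₂)·C_M^-1.5 ⇒ C_M = (S·k₂/k₁)^(1/(-1.5)).
= (5.42×0.732/5.08)^(-0.6667) = (0.7810)^(-0.6667) = 1.18 mol/L.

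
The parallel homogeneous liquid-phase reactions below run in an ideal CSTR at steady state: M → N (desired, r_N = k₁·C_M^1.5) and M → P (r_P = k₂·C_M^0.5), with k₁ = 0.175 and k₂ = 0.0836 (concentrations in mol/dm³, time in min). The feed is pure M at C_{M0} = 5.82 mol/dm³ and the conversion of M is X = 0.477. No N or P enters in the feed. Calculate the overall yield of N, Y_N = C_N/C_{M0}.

0.412

Exit C_M = C_{M0}(1−X) = 5.82×0.523 = 3.044 mol/dm³.
Rates in a CSTR are evaluated at the outlet concentration: r_N = 0.175×3.044^1.5 = 0.9293, r_P = 0.0836×3.044^0.5 = 0.1459.
Fraction of consumed M going to N: r_N/(r_N+r_P) = 0.8643.
C_N = 0.8643·C_{M0}·X = 0.8643×5.82×0.477 = 2.40 mol/dm³; Y_N = C_N/C_{M0} = 0.412.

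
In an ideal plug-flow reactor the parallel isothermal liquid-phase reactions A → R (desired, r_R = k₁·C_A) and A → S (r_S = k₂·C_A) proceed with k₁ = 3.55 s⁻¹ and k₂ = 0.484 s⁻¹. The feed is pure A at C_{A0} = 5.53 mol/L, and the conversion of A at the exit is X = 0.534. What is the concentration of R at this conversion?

C_A = C_{A0}(1−X) = 2.577 mol/L.
Both paths are first order in A, so the instantaneous fraction to R is constant: dC_R/d(−C_A) = k₁/(k₁+k₂) = 0.8800.
C_R = 0.8800·(C_{A0}−C_A) = 0.8800×2.953 = 2.60 mol/L.

2.60 mol/L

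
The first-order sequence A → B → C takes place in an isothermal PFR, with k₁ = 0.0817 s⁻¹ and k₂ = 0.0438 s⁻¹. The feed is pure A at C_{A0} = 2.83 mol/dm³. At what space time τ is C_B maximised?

The intermediate peaks when r₁ = r₂, i.e. k₁e^(−k₁τ) = k₂e^(−k₂τ), giving τ_opt = ln(k₂/k₁)/(k₂−k₁).
= ln(0.0438/0.0817)/(0.0438−0.0817) = ln(0.5361)/-0.03790 = -0.6234/-0.03790 = 16.4 s.

16.4 s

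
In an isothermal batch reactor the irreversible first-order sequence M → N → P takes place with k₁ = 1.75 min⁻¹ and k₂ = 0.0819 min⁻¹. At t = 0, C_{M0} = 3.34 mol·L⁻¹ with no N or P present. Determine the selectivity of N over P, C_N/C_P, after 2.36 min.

The intermediate concentration in a first-order A→B→C sequence is C_N = k₁C_{M0}(e^(−k₁t) − e^(−k₂t))/(k₂−k₁).
e^(−k₁t) = e^(−1.75×2.36) = e^(−4.130) = 0.01608; e^(−k₂t) = e^(−0.1933) = 0.8242.
C_N = 1.75×3.34/(0.0819−1.75) × (0.01608−0.8242) = (-3.504)×(-0.8082) = 2.832 mol·L⁻¹.
C_M = C_{M0}e^(−k₁t) = 0.05372 mol·L⁻¹, so C_P = C_{M0}−C_M−C_N = 0.4545 mol·L⁻¹; C_N/C_P = 6.23.

6.23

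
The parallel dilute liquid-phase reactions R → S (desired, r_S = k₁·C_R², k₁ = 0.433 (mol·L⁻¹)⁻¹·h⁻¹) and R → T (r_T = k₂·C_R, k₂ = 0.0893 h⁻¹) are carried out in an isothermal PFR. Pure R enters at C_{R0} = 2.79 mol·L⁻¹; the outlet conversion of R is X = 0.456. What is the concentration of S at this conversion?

1.16 mol·L⁻¹

C_R = C_{R0}(1−X) = 1.518 mol·L⁻¹.
Along a PFR/batch, dC_T/dC_R = −r_T/(r_S+r_T) = −k₂/(k₂+k₁·C_R).
Integrating from C_{R0} to C_R: C_T = (0.0893/0.433)·ln[(0.0893+0.433·2.79)/(0.0893+0.433·1.52)] = 0.2062·ln(1.297/0.7465) = 0.1140 mol·L⁻¹.
Then C_S = (C_{R0}−C_R) − C_T = 1.272 − 0.1140 = 1.158 mol·L⁻¹.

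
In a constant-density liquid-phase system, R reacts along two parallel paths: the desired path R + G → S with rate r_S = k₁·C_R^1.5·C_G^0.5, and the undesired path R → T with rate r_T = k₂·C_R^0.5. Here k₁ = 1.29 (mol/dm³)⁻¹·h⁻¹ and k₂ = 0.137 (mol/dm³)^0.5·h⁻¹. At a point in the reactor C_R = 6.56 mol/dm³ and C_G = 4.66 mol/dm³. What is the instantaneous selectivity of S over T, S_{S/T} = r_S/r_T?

133

S_{S/T} = r_S/r_T = (k₁·C_R^1.5·C_G^0.5)/(k₂·C_R^0.5) = (k₁/k₂)·C_R·C_G^0.5.
= (1.29×6.560^1.5×4.660^0.5) / (0.137×6.560^0.5) = 46.79/0.3509 = 133.
Since the desired path is higher order in R, keeping C_R high (PFR or concentrated feed) favours S.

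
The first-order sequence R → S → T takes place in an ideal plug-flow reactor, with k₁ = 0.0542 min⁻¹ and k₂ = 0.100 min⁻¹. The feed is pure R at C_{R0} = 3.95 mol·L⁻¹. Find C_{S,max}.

For a first-order series the maximum intermediate yield is C_{S,max}/C_{R0} = (k₁/k₂)^[k₂/(k₂−k₁)].
= (0.0542/0.100)^(0.100/(0.100−0.0542)) = (0.5420)^(2.183) = 0.2626.
C_{S,max} = 0.2626×3.95 = 1.04 mol·L⁻¹.

1.04 mol·L⁻¹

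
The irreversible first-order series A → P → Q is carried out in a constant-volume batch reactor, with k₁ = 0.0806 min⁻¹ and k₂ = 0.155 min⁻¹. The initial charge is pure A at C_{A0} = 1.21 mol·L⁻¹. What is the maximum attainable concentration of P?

0.310 mol·L⁻¹

Evaluating C_P at t_opt = ln(k₂/k₁)/(k₂−k₁) gives C_{P,max}/C_{A0} = (k₁/k₂)^[k₂/(k₂−k₁)].
= (0.0806/0.155)^(0.155/(0.155−0.0806)) = (0.5200)^(2.083) = 0.2561.
C_{P,max} = 0.2561×1.21 = 0.310 mol·L⁻¹.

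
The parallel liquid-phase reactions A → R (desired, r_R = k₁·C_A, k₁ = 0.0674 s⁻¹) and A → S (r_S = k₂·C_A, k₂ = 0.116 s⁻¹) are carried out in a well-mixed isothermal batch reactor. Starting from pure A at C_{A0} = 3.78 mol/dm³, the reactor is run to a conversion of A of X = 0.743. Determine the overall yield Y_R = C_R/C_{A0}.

C_A = C_{A0}(1−X) = 0.9715 mol/dm³.
Both paths are first order in A, so the instantaneous fraction to R is constant: dC_R/d(−C_A) = k₁/(k₁+k₂) = 0.3675.
C_R = 0.3675·(C_{A0}−C_A) = 0.3675×2.809 = 1.03 mol/dm³.
Y_R = C_R/C_{A0} = 1.032/3.78 = 0.273.

0.273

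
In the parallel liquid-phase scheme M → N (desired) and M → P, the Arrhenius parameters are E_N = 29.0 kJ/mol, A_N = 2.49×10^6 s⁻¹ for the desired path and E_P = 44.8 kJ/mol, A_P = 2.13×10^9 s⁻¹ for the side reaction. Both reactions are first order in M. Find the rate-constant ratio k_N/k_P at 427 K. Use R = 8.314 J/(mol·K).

0.100

k_N/k_P = (A_N/A_P)·exp[−(E_N−E_P)/(RT)] = (A_N/A_P)·exp[(E_P−E_N)/(RT)].
(E_P−E_N)/(RT) = (44.8−29.0)×10³/(8.314×427) = 15800/3550 = 4.451.
k_N/k_P = (2.49×10^6/2.13×10^9)·exp(4.451) = 0.001169 × 85.68 = 0.100.
Since E_N < E_P, lowering the temperature improves selectivity toward N.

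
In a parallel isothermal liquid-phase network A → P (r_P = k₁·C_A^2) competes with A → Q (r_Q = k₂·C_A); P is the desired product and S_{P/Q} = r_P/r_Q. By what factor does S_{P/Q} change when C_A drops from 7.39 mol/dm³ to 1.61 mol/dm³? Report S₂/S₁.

0.218

S_{P/Q} = (k₁/k₂)·C_A, so S₂/S₁ = (C_{A,2}/C_{A,1}).
= 1.61/7.39 = 0.218.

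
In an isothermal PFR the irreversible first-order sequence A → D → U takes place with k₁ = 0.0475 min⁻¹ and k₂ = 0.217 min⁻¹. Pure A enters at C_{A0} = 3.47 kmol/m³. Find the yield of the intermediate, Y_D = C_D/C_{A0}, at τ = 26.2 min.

0.0798

The intermediate concentration in a first-order A→B→C sequence is C_D = k₁C_{A0}(e^(−k₁τ) − e^(−k₂τ))/(k₂−k₁).
e^(−k₁τ) = e^(−0.0475×26.2) = e^(−1.244) = 0.2881; e^(−k₂τ) = e^(−5.685) = 0.003395.
C_D = 0.0475×3.47/(0.217−0.0475) × (0.2881−0.003395) = 0.9724×0.2847 = 0.2768 kmol/m³.
Y_D = C_D/C_{A0} = 0.2768/3.47 = 0.0798.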